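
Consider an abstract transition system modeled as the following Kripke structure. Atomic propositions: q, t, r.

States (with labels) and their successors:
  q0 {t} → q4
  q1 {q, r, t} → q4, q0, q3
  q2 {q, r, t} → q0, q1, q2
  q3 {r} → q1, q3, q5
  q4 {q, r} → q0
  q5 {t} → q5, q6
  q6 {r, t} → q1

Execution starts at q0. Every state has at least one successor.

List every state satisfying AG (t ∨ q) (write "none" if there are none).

{q0, q4}

States satisfying t ∨ q: {q0, q1, q2, q4, q5, q6}.
States satisfying AG (t ∨ q): {q0, q4}.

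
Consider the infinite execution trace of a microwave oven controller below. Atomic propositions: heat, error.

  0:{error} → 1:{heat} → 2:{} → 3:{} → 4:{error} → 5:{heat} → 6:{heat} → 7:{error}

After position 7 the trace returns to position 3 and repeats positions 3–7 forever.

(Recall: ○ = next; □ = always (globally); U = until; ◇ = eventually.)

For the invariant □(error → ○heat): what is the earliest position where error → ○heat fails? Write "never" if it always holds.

7

Check error → ○heat at each position in order: 0 ✓, 1 ✓, 2 ✓, 3 ✓, 4 ✓, 5 ✓, 6 ✓.
At position 7 the labels are {error} and the next position 3 has {}, so error → ○heat is false there. This is the first violation.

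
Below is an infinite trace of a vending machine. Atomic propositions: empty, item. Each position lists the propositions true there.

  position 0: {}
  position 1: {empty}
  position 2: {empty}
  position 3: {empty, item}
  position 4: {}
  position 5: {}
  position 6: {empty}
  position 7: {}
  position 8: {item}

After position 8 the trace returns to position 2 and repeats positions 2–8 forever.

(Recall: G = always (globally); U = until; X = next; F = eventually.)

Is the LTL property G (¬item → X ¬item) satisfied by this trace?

Does not hold

¬item → X ¬item must hold at every position from 0 onward. It fails at position 2, so G (¬item → X ¬item) is false.
Positions where ¬item holds: 0, 1, 2, 4, 5, 6, 7.
Check X ¬item at each: 0→ok, 1→ok, 2→fails, 4→ok, 5→ok, 6→ok, 7→fails.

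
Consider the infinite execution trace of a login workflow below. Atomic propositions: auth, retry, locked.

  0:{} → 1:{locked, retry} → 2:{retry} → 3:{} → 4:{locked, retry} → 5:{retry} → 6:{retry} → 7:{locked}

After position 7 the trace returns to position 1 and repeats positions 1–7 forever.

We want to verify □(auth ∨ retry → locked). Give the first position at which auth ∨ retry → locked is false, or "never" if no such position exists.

2

Check auth ∨ retry → locked at each position in order: 0 ✓, 1 ✓.
At position 2 the labels are {retry}, so auth ∨ retry → locked is false there. This is the first violation.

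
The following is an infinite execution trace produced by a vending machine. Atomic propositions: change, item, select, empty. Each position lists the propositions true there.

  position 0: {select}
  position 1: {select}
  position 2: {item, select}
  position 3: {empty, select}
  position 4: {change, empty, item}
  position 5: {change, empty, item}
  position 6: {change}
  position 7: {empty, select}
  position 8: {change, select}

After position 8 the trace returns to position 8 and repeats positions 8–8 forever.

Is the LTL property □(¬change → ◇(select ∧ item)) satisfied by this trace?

¬change → ◇(select ∧ item) must hold at every position from 0 onward. It fails at position 3, so □(¬change → ◇(select ∧ item)) is false.
Positions where ¬change holds: 0, 1, 2, 3, 7.
Check ◇(select ∧ item) at each: 0→ok, 1→ok, 2→ok, 3→fails, 7→fails.

Does not hold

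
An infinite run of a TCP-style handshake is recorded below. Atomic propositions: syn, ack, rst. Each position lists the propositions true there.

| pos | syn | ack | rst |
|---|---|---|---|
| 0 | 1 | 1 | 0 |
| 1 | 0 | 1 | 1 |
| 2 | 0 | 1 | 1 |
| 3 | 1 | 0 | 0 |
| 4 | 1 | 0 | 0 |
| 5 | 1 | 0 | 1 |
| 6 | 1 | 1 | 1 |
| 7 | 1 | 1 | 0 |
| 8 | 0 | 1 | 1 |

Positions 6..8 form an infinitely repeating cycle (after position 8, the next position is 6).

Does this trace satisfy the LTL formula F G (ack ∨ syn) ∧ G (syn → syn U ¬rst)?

G (ack ∨ syn) holds at position 0, which is reachable from 0, so F G (ack ∨ syn) holds.
syn → syn U ¬rst holds at every position 0..8, and those are all positions ever visited, so G (syn → syn U ¬rst) holds.
Positions where syn holds: 0, 3, 4, 5, 6, 7.
Check syn U ¬rst at each: 0→ok, 3→ok, 4→ok, 5→ok, 6→ok, 7→ok.
At position 0: F G (ack ∨ syn) is true; G (syn → syn U ¬rst) is true; so F G (ack ∨ syn) ∧ G (syn → syn U ¬rst) is true.

Yes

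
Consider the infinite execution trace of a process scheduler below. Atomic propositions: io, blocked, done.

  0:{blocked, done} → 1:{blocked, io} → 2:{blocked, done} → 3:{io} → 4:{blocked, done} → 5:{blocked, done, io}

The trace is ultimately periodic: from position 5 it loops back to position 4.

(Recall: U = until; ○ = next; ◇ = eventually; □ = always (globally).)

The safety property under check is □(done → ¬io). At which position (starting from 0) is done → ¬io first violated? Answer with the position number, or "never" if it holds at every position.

Check done → ¬io at each position in order: 0 ✓, 1 ✓, 2 ✓, 3 ✓, 4 ✓.
At position 5 the labels are {blocked, done, io}, so done → ¬io is false there. This is the first violation.

5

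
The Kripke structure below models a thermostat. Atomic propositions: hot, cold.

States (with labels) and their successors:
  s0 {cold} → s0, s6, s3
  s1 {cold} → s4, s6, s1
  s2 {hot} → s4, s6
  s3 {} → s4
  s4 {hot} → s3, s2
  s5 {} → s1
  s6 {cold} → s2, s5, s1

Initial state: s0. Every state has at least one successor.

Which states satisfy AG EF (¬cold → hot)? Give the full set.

{s0, s1, s2, s3, s4, s5, s6}

States satisfying EF (¬cold → hot): {s0, s1, s2, s3, s4, s5, s6}.
States satisfying AG EF (¬cold → hot): {s0, s1, s2, s3, s4, s5, s6}.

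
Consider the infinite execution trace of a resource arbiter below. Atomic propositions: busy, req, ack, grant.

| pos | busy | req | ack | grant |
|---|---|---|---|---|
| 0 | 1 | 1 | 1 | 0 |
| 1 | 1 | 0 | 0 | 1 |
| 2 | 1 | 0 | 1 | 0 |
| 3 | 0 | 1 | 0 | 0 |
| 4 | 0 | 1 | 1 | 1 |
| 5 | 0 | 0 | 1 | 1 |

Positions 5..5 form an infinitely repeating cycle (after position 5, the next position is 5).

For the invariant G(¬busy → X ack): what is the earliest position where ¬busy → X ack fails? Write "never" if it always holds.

never

¬busy → X ack holds at every position 0..5, and those are all the positions the trace ever visits, so the invariant G(¬busy → X ack) is never violated.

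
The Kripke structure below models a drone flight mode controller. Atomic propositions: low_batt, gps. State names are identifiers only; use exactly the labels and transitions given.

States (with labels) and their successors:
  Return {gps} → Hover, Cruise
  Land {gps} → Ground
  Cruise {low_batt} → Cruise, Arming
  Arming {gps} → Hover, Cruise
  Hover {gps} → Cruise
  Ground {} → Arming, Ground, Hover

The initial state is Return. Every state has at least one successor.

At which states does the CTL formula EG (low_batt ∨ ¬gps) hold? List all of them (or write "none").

States satisfying low_batt ∨ ¬gps: {Cruise, Ground}.
States satisfying EG (low_batt ∨ ¬gps): {Cruise, Ground}.

{Cruise, Ground}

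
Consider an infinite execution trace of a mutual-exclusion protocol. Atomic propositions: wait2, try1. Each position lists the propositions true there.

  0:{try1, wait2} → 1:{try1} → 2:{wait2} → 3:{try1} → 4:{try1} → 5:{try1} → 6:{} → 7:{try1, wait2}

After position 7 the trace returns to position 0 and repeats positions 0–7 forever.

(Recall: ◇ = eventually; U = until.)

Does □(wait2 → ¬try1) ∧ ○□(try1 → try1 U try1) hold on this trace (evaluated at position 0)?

wait2 → ¬try1 must hold at every position from 0 onward. It fails at position 0, so □(wait2 → ¬try1) is false.
Positions where wait2 holds: 0, 2, 7.
Check ¬try1 at each: 0→fails, 2→ok, 7→fails.
The position after 0 is 1; □(try1 → try1 U try1) is true there.
At position 0: □(wait2 → ¬try1) is false; ○□(try1 → try1 U try1) is true; so □(wait2 → ¬try1) ∧ ○□(try1 → try1 U try1) is false.

Does not hold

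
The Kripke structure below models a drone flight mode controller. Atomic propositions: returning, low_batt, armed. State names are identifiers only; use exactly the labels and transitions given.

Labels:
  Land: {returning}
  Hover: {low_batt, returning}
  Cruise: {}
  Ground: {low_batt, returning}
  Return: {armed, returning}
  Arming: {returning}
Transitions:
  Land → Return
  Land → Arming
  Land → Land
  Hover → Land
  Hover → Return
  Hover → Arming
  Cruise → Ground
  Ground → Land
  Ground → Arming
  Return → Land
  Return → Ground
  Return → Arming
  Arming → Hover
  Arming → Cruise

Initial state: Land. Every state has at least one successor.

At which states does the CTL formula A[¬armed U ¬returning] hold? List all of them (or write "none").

States satisfying ¬armed: {Land, Hover, Cruise, Ground, Arming}.
States satisfying ¬returning: {Cruise}.
States satisfying A[¬armed U ¬returning]: {Cruise}.

{Cruise}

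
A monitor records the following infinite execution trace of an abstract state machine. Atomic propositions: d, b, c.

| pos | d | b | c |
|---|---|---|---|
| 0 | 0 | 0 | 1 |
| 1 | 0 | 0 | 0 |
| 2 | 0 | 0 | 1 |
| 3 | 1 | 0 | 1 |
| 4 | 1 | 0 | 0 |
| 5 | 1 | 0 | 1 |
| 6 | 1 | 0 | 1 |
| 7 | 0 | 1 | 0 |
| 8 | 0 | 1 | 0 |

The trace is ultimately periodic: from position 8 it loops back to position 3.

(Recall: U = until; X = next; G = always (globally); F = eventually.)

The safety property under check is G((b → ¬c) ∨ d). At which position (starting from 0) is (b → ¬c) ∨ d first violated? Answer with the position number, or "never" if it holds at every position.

never

(b → ¬c) ∨ d holds at every position 0..8, and those are all the positions the trace ever visits, so the invariant G((b → ¬c) ∨ d) is never violated.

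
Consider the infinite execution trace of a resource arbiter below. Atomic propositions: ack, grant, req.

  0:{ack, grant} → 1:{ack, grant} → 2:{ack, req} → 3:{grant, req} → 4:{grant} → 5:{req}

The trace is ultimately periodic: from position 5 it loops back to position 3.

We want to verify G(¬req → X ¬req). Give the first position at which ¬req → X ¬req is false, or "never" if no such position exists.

Check ¬req → X ¬req at each position in order: 0 ✓.
At position 1 the labels are {ack, grant} and the next position 2 has {ack, req}, so ¬req → X ¬req is false there. This is the first violation.

1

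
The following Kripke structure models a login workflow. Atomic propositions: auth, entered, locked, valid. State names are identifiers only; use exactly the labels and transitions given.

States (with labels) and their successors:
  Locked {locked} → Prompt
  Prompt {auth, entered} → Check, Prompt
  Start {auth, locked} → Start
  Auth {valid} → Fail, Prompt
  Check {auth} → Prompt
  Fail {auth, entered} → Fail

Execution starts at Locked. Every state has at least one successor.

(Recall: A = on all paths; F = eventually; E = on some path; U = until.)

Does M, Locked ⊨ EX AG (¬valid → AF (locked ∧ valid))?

Violated

States satisfying AG (¬valid → AF (locked ∧ valid)): ∅.
States satisfying EX AG (¬valid → AF (locked ∧ valid)): ∅.
No suitable path/successor from Locked witnesses the formula.
Locked ∉ Sat(EX AG (¬valid → AF (locked ∧ valid))).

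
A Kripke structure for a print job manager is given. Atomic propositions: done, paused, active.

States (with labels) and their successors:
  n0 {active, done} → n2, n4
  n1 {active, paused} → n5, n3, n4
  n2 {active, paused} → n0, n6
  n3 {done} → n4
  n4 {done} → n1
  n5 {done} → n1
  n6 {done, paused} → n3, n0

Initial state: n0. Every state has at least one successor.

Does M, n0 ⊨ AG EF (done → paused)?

States satisfying EF (done → paused): {n0, n1, n2, n3, n4, n5, n6}.
States satisfying AG EF (done → paused): {n0, n1, n2, n3, n4, n5, n6}.
Every state reachable from n0 satisfies EF (done → paused).
n0 ∈ Sat(AG EF (done → paused)).

Satisfied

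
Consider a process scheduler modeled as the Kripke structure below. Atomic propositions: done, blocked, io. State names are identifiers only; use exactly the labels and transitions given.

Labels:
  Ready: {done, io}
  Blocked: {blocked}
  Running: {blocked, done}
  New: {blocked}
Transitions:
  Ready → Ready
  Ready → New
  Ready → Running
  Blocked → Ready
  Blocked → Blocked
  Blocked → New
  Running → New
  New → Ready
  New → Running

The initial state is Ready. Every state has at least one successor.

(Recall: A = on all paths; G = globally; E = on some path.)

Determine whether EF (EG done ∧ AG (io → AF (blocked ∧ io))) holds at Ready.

Violated

States satisfying EG done ∧ AG (io → AF (blocked ∧ io)): ∅.
States satisfying EF (EG done ∧ AG (io → AF (blocked ∧ io))): ∅.
No suitable path/successor from Ready witnesses the formula.
Ready ∉ Sat(EF (EG done ∧ AG (io → AF (blocked ∧ io)))).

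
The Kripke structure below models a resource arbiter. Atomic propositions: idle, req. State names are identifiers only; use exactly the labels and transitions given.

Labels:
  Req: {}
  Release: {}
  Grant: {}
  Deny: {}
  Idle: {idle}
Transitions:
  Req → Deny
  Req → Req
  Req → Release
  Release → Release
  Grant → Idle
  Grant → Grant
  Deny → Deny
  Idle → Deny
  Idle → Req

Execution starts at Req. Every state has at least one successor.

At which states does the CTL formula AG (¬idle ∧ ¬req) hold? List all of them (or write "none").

{Req, Release, Deny}

States satisfying ¬idle ∧ ¬req: {Req, Release, Grant, Deny}.
States satisfying AG (¬idle ∧ ¬req): {Req, Release, Deny}.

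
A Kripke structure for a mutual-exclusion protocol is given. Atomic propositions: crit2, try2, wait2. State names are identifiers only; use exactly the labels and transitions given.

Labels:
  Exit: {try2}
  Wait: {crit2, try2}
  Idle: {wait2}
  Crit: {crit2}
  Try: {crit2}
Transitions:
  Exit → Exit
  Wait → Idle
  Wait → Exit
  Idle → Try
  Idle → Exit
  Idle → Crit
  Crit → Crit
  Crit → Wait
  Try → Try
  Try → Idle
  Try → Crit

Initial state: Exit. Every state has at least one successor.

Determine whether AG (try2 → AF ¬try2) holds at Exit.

States satisfying try2 → AF ¬try2: {Idle, Crit, Try}.
States satisfying AG (try2 → AF ¬try2): ∅.
Exit is reachable from Exit and violates try2 → AF ¬try2, so AG fails at Exit.
Exit ∉ Sat(AG (try2 → AF ¬try2)).

Violated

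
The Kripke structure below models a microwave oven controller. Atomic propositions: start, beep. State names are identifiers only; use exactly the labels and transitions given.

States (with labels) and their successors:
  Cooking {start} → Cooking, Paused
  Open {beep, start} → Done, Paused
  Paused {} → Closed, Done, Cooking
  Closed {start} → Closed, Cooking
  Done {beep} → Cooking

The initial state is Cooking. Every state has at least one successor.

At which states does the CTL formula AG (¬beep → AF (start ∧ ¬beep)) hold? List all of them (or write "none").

States satisfying ¬beep → AF (start ∧ ¬beep): {Cooking, Open, Paused, Closed, Done}.
States satisfying AG (¬beep → AF (start ∧ ¬beep)): {Cooking, Open, Paused, Closed, Done}.

{Cooking, Open, Paused, Closed, Done}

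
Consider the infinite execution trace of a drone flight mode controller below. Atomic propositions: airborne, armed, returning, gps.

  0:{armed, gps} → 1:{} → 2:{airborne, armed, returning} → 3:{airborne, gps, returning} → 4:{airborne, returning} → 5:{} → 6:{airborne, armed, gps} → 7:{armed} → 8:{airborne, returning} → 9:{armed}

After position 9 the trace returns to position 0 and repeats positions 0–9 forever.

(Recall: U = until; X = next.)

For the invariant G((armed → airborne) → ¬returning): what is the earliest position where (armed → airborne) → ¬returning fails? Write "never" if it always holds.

2

Check (armed → airborne) → ¬returning at each position in order: 0 ✓, 1 ✓.
At position 2 the labels are {airborne, armed, returning}, so (armed → airborne) → ¬returning is false there. This is the first violation.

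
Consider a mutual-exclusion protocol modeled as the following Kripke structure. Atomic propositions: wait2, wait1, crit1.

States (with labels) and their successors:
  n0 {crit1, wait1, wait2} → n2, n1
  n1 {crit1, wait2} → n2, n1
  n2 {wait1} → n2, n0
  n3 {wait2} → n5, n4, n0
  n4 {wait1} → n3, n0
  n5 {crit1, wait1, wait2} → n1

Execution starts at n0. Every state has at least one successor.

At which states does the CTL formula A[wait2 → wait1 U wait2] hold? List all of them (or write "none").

{n0, n1, n3, n4, n5}

States satisfying wait2 → wait1: {n0, n2, n4, n5}.
States satisfying wait2: {n0, n1, n3, n5}.
States satisfying A[wait2 → wait1 U wait2]: {n0, n1, n3, n4, n5}.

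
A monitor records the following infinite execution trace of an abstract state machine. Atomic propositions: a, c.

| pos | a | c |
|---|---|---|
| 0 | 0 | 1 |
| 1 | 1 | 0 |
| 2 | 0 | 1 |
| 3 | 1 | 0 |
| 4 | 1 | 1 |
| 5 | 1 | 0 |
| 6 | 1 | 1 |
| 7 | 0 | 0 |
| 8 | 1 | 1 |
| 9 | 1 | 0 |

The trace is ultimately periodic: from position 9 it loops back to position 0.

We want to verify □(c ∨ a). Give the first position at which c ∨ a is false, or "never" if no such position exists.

Check c ∨ a at each position in order: 0 ✓, 1 ✓, 2 ✓, 3 ✓, 4 ✓, 5 ✓, 6 ✓.
At position 7 the labels are {}, so c ∨ a is false there. This is the first violation.

7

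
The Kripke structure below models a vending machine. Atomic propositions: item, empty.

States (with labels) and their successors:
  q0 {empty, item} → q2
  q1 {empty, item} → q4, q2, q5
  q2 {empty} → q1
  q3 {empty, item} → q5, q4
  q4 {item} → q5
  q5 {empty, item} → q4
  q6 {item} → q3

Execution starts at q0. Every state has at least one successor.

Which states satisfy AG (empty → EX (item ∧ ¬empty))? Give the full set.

States satisfying empty → EX (item ∧ ¬empty): {q1, q3, q4, q5, q6}.
States satisfying AG (empty → EX (item ∧ ¬empty)): {q3, q4, q5, q6}.

{q3, q4, q5, q6}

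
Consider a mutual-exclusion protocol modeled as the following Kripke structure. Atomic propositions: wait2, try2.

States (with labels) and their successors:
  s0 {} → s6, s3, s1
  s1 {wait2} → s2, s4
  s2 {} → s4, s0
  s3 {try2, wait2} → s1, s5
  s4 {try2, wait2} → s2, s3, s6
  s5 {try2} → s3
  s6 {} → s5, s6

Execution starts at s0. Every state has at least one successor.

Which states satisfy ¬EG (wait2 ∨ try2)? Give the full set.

States satisfying wait2 ∨ try2: {s1, s3, s4, s5}.
States satisfying EG (wait2 ∨ try2): {s1, s3, s4, s5}.
States satisfying ¬EG (wait2 ∨ try2): {s0, s2, s6}.

{s0, s2, s6}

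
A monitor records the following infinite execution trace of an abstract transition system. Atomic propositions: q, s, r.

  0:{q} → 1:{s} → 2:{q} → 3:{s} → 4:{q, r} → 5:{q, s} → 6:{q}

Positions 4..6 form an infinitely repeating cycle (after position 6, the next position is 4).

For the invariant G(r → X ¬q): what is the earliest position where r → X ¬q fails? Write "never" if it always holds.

Check r → X ¬q at each position in order: 0 ✓, 1 ✓, 2 ✓, 3 ✓.
At position 4 the labels are {q, r} and the next position 5 has {q, s}, so r → X ¬q is false there. This is the first violation.

4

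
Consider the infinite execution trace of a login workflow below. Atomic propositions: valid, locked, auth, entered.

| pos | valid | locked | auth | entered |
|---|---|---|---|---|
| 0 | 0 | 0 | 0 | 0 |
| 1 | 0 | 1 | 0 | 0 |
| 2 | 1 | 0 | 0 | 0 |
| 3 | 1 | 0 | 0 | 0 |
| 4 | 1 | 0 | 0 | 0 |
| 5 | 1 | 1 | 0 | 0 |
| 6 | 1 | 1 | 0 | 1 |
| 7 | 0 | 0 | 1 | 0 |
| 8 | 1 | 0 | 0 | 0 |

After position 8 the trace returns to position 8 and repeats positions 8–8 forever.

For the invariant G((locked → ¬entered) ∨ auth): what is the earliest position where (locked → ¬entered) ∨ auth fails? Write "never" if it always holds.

6

Check (locked → ¬entered) ∨ auth at each position in order: 0 ✓, 1 ✓, 2 ✓, 3 ✓, 4 ✓, 5 ✓.
At position 6 the labels are {entered, locked, valid}, so (locked → ¬entered) ∨ auth is false there. This is the first violation.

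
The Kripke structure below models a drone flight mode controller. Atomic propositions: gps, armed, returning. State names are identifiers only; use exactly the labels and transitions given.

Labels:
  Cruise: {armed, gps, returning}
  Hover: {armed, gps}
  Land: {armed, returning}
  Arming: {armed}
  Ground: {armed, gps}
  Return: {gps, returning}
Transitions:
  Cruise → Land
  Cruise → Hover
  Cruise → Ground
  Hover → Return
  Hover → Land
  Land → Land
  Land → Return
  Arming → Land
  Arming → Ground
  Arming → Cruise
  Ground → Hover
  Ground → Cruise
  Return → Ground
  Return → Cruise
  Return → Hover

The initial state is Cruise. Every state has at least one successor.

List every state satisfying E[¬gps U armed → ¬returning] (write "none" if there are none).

{Hover, Land, Arming, Ground, Return}

States satisfying ¬gps: {Land, Arming}.
States satisfying armed → ¬returning: {Hover, Arming, Ground, Return}.
States satisfying E[¬gps U armed → ¬returning]: {Hover, Land, Arming, Ground, Return}.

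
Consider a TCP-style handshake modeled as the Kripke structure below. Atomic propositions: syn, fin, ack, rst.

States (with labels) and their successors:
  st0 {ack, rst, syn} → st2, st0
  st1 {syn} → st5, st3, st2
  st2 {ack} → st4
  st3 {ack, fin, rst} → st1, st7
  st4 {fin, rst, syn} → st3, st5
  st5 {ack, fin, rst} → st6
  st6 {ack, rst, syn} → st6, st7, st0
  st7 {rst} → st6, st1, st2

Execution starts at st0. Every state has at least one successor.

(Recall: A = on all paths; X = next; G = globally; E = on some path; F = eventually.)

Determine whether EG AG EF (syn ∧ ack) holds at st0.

Satisfied

States satisfying AG EF (syn ∧ ack): {st0, st1, st2, st3, st4, st5, st6, st7}.
States satisfying EG AG EF (syn ∧ ack): {st0, st1, st2, st3, st4, st5, st6, st7}.
st0 ∈ Sat(EG AG EF (syn ∧ ack)).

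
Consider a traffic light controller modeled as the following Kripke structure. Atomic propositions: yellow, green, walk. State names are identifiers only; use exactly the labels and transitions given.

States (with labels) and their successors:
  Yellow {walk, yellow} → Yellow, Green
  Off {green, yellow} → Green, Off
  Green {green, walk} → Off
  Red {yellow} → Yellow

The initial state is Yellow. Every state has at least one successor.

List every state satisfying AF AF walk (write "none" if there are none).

{Yellow, Green, Red}

States satisfying AF walk: {Yellow, Green, Red}.
States satisfying AF AF walk: {Yellow, Green, Red}.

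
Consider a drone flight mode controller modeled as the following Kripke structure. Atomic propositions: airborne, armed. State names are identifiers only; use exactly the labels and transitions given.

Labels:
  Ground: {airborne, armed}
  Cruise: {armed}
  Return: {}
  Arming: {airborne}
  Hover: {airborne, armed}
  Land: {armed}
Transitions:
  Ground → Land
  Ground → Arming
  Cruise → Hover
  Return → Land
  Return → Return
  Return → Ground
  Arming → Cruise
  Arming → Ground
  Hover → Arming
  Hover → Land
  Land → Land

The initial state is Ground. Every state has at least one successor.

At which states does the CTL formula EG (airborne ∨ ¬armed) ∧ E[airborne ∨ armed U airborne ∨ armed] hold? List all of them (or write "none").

States satisfying airborne ∨ ¬armed: {Ground, Return, Arming, Hover}.
States satisfying EG (airborne ∨ ¬armed): {Ground, Return, Arming, Hover}.
States satisfying airborne ∨ armed: {Ground, Cruise, Arming, Hover, Land}.
States satisfying E[airborne ∨ armed U airborne ∨ armed]: {Ground, Cruise, Arming, Hover, Land}.
States satisfying EG (airborne ∨ ¬armed) ∧ E[airborne ∨ armed U airborne ∨ armed]: {Ground, Arming, Hover}.

{Ground, Arming, Hover}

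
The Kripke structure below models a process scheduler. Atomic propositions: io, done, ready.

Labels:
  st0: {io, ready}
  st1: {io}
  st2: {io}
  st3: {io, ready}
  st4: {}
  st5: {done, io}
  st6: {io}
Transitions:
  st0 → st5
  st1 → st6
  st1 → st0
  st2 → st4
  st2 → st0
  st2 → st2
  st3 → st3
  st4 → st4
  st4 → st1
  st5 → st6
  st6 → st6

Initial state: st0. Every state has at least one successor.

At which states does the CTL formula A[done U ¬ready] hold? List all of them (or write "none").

States satisfying done: {st5}.
States satisfying ¬ready: {st1, st2, st4, st5, st6}.
States satisfying A[done U ¬ready]: {st1, st2, st4, st5, st6}.

{st1, st2, st4, st5, st6}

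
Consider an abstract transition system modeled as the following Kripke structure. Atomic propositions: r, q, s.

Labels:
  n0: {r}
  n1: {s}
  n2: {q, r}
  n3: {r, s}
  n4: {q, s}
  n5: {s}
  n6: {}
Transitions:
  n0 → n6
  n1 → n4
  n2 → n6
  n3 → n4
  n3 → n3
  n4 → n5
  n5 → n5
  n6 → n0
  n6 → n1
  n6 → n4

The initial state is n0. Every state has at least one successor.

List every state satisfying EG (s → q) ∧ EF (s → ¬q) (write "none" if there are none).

States satisfying s → q: {n0, n2, n4, n6}.
States satisfying EG (s → q): {n0, n2, n6}.
States satisfying s → ¬q: {n0, n1, n2, n3, n5, n6}.
States satisfying EF (s → ¬q): {n0, n1, n2, n3, n4, n5, n6}.
States satisfying EG (s → q) ∧ EF (s → ¬q): {n0, n2, n6}.

{n0, n2, n6}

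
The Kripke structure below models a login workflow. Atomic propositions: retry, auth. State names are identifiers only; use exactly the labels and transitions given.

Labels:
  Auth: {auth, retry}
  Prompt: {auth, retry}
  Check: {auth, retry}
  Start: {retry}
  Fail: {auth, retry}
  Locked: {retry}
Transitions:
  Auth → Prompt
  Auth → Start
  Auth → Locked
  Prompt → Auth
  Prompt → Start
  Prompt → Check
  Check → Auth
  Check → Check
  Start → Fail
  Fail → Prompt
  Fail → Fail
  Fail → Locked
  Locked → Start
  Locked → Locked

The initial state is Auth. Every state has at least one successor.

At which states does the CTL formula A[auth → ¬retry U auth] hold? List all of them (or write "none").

States satisfying auth → ¬retry: {Start, Locked}.
States satisfying auth: {Auth, Prompt, Check, Fail}.
States satisfying A[auth → ¬retry U auth]: {Auth, Prompt, Check, Start, Fail}.

{Auth, Prompt, Check, Start, Fail}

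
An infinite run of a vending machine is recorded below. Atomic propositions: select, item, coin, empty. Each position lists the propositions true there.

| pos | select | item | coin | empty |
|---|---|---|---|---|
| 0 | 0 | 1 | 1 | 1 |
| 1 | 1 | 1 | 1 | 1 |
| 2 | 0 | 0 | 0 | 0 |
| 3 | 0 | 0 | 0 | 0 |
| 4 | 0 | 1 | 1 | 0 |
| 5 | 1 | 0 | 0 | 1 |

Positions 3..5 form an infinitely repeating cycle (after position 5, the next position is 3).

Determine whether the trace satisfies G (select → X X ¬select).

Yes

select → X X ¬select holds at every position 0..5, and those are all positions ever visited, so G (select → X X ¬select) holds.
Positions where select holds: 1, 5.
Check X X ¬select at each: 1→ok, 5→ok.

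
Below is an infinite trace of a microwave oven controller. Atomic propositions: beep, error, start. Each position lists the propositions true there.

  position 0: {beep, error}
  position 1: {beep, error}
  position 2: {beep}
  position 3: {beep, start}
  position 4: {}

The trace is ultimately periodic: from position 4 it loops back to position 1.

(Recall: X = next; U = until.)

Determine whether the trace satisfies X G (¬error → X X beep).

Does not hold

The position after 0 is 1; G (¬error → X X beep) is false there.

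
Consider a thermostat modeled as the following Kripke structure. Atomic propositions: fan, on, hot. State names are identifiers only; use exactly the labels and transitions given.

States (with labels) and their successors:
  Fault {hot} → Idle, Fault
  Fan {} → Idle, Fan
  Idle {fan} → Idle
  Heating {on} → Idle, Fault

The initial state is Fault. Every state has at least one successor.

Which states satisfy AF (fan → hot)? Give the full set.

{Fault, Fan, Heating}

States satisfying fan → hot: {Fault, Fan, Heating}.
States satisfying AF (fan → hot): {Fault, Fan, Heating}.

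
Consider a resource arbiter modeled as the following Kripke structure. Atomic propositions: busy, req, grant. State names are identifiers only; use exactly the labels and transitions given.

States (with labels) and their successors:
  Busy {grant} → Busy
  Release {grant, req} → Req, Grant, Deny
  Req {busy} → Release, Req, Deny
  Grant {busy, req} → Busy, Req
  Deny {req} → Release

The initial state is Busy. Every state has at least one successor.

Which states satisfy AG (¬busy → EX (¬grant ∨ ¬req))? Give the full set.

States satisfying ¬busy → EX (¬grant ∨ ¬req): {Busy, Release, Req, Grant}.
States satisfying AG (¬busy → EX (¬grant ∨ ¬req)): {Busy}.

{Busy}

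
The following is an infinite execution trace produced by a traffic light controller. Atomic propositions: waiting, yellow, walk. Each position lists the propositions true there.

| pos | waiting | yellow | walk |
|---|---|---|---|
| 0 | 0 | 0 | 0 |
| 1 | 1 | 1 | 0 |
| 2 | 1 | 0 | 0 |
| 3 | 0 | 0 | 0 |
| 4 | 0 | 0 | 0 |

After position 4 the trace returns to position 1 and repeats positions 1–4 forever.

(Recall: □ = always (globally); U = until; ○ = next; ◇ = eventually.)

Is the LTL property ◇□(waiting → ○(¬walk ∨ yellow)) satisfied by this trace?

□(waiting → ○(¬walk ∨ yellow)) holds at position 0, which is reachable from 0, so ◇□(waiting → ○(¬walk ∨ yellow)) holds.

Yes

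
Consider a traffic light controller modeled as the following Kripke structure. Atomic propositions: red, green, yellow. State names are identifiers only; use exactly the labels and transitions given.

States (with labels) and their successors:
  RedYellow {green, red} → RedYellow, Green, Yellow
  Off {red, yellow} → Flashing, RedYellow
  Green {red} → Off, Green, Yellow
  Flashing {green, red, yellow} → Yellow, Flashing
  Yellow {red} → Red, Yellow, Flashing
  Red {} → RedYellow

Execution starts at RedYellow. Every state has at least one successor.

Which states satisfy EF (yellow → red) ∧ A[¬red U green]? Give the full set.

States satisfying yellow → red: {RedYellow, Off, Green, Flashing, Yellow, Red}.
States satisfying EF (yellow → red): {RedYellow, Off, Green, Flashing, Yellow, Red}.
States satisfying ¬red: {Red}.
States satisfying green: {RedYellow, Flashing}.
States satisfying A[¬red U green]: {RedYellow, Flashing, Red}.
States satisfying EF (yellow → red) ∧ A[¬red U green]: {RedYellow, Flashing, Red}.

{RedYellow, Flashing, Red}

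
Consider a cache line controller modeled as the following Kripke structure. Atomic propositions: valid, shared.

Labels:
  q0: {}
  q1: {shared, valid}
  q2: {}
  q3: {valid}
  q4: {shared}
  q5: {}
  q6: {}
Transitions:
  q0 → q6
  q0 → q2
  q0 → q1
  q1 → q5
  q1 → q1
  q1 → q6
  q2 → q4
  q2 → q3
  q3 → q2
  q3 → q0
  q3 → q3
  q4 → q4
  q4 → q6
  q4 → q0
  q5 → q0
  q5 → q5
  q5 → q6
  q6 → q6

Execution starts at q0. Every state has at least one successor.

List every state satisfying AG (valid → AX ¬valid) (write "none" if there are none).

{q6}

States satisfying valid → AX ¬valid: {q0, q2, q4, q5, q6}.
States satisfying AG (valid → AX ¬valid): {q6}.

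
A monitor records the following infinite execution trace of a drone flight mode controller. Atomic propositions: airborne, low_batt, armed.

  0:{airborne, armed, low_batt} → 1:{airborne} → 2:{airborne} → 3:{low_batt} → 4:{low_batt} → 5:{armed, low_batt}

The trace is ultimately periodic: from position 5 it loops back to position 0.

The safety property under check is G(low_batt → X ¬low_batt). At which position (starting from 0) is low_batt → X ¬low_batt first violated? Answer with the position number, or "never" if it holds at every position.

Check low_batt → X ¬low_batt at each position in order: 0 ✓, 1 ✓, 2 ✓.
At position 3 the labels are {low_batt} and the next position 4 has {low_batt}, so low_batt → X ¬low_batt is false there. This is the first violation.

3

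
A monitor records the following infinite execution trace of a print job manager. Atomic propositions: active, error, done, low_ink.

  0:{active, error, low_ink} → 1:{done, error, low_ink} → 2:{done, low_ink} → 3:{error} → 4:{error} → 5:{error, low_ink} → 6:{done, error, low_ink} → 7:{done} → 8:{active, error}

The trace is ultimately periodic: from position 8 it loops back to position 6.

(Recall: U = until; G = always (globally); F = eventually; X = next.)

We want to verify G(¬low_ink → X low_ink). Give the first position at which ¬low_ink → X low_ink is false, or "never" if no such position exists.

Check ¬low_ink → X low_ink at each position in order: 0 ✓, 1 ✓, 2 ✓.
At position 3 the labels are {error} and the next position 4 has {error}, so ¬low_ink → X low_ink is false there. This is the first violation.

3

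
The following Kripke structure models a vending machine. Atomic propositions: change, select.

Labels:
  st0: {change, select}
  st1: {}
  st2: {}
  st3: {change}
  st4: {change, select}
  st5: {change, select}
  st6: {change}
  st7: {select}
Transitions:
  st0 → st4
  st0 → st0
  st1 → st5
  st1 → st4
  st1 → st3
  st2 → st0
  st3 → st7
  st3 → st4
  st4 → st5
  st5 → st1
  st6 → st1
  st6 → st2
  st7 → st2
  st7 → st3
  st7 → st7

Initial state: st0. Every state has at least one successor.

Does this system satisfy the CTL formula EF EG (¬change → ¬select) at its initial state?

States satisfying EG (¬change → ¬select): {st0, st1, st2, st3, st4, st5, st6}.
States satisfying EF EG (¬change → ¬select): {st0, st1, st2, st3, st4, st5, st6, st7}.
Some path from st0 reaches a state where EG (¬change → ¬select) holds.
st0 ∈ Sat(EF EG (¬change → ¬select)).

Satisfied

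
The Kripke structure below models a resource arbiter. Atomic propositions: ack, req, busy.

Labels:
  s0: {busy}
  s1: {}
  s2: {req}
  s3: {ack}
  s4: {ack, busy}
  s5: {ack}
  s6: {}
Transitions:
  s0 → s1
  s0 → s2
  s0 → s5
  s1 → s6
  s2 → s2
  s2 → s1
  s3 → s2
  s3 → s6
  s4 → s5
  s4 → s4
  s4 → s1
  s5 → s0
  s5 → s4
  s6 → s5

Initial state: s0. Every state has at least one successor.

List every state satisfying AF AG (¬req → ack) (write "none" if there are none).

States satisfying AG (¬req → ack): ∅.
States satisfying AF AG (¬req → ack): ∅.

none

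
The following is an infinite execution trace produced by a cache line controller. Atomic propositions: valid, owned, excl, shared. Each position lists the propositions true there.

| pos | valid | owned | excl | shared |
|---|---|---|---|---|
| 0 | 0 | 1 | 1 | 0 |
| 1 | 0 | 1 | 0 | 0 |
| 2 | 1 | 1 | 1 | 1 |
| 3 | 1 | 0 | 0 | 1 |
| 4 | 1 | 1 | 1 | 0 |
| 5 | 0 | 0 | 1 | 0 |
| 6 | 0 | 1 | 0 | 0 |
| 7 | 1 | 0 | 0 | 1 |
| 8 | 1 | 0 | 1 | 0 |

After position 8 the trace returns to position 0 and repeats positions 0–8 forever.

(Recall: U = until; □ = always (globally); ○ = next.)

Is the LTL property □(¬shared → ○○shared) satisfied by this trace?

¬shared → ○○shared must hold at every position from 0 onward. It fails at position 4, so □(¬shared → ○○shared) is false.
Positions where ¬shared holds: 0, 1, 4, 5, 6, 8.
Check ○○shared at each: 0→ok, 1→ok, 4→fails, 5→ok, 6→fails, 8→fails.

No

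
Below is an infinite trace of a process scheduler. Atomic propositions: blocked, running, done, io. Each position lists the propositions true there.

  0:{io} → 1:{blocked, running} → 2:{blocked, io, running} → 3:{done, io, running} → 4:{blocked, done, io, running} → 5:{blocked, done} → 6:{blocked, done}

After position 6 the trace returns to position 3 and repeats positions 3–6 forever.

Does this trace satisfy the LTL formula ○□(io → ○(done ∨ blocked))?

The position after 0 is 1; □(io → ○(done ∨ blocked)) is true there.

Holds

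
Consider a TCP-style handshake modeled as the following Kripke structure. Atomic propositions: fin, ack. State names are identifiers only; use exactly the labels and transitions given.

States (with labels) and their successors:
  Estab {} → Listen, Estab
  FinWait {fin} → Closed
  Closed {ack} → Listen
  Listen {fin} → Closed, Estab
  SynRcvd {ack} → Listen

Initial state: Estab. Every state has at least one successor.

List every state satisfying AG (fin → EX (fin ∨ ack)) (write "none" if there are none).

{Estab, FinWait, Closed, Listen, SynRcvd}

States satisfying fin → EX (fin ∨ ack): {Estab, FinWait, Closed, Listen, SynRcvd}.
States satisfying AG (fin → EX (fin ∨ ack)): {Estab, FinWait, Closed, Listen, SynRcvd}.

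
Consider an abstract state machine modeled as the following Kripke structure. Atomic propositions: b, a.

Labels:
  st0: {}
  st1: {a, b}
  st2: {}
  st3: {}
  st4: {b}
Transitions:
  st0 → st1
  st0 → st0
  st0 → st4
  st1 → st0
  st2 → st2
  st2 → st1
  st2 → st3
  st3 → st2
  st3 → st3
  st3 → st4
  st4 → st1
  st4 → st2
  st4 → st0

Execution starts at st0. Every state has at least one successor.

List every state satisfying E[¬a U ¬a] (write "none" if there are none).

{st0, st2, st3, st4}

States satisfying ¬a: {st0, st2, st3, st4}.
States satisfying E[¬a U ¬a]: {st0, st2, st3, st4}.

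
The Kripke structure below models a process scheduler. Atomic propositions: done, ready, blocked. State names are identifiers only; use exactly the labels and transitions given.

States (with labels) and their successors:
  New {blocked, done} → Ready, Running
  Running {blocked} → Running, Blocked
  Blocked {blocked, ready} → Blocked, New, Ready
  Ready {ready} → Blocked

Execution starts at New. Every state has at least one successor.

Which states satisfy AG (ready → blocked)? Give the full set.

none

States satisfying ready → blocked: {New, Running, Blocked}.
States satisfying AG (ready → blocked): ∅.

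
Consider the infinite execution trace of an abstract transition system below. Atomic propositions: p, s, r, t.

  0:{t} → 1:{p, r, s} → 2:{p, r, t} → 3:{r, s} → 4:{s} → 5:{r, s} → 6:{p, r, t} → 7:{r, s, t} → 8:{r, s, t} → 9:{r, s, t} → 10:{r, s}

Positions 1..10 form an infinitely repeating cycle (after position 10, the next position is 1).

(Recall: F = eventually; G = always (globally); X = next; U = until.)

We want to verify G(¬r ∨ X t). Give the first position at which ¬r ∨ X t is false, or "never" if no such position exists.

Check ¬r ∨ X t at each position in order: 0 ✓, 1 ✓.
At position 2 the labels are {p, r, t} and the next position 3 has {r, s}, so ¬r ∨ X t is false there. This is the first violation.

2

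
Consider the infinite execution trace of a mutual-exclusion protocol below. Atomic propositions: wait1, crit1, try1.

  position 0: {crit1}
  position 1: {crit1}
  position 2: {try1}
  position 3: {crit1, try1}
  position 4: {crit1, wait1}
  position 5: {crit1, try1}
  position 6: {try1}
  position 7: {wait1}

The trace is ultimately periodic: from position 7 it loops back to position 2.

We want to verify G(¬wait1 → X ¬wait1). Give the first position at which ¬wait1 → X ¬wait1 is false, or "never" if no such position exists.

Check ¬wait1 → X ¬wait1 at each position in order: 0 ✓, 1 ✓, 2 ✓.
At position 3 the labels are {crit1, try1} and the next position 4 has {crit1, wait1}, so ¬wait1 → X ¬wait1 is false there. This is the first violation.

3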